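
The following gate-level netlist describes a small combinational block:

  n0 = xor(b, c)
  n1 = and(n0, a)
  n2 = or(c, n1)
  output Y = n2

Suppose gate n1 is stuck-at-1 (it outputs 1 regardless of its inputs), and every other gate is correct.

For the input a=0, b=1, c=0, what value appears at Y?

1

Propagate with n1 forced: n0=1, n1=1 [stuck-at-1], n2=1.
So Y = 1. (Without the fault it would be 0.)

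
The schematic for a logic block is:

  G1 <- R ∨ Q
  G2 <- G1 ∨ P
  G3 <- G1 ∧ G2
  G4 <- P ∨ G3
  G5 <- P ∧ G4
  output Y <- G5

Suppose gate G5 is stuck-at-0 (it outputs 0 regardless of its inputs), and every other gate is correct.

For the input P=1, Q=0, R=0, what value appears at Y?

0

Propagate with G5 forced: G1=0, G2=1, G3=0, G4=1, G5=0 [stuck-at-0].
So Y = 0. (Without the fault it would be 1.)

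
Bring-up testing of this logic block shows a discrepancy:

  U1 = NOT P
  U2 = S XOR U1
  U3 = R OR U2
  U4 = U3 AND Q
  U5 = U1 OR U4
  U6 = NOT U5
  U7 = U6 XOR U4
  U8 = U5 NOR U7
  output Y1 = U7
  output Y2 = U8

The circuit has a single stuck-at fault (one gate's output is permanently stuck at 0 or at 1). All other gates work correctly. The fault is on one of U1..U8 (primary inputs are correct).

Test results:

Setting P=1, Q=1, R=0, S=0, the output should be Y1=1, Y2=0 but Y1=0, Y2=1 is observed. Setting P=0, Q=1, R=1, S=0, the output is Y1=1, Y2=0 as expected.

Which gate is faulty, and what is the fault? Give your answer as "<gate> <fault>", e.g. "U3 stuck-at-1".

Fault-free values for test 1 (P=1, Q=1, R=0, S=0): U1=0, U2=0, U3=0, U4=0, U5=0, U6=1, U7=1, U8=0, giving Y1=1, Y2=0. Observed Y1=0, Y2=1.
Test 1: faults giving observed Y1=0, Y2=1 are {U6 stuck-at-0, U7 stuck-at-0}.
Test 2 (P=0, Q=1, R=1, S=0): fault-free U1=1, U2=1, U3=1, U4=1, U5=1, U6=0, U7=1, U8=0 → Y1=1, Y2=0; observed Y1=1, Y2=0. Eliminates U7 stuck-at-0.
Only U6 stuck-at-0 is consistent with every test.

U6 stuck-at-0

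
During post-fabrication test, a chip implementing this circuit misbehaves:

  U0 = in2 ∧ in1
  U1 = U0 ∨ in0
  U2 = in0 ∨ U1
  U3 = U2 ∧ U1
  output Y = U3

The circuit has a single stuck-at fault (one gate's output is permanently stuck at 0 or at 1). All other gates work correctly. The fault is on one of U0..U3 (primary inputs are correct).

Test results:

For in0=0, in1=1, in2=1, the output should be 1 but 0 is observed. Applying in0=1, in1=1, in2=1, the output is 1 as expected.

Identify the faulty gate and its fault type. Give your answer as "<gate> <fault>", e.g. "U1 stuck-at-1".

Fault-free values for test 1 (in0=0, in1=1, in2=1): U0=1, U1=1, U2=1, U3=1, giving Y=1. Observed 0.
Test 1: faults giving observed 0 are {U0 stuck-at-0, U1 stuck-at-0, U2 stuck-at-0, U3 stuck-at-0}.
Test 2 (in0=1, in1=1, in2=1): fault-free U0=1, U1=1, U2=1, U3=1 → 1; observed 1. Eliminates U1 stuck-at-0, U2 stuck-at-0, U3 stuck-at-0.
Only U0 stuck-at-0 is consistent with every test.

U0 stuck-at-0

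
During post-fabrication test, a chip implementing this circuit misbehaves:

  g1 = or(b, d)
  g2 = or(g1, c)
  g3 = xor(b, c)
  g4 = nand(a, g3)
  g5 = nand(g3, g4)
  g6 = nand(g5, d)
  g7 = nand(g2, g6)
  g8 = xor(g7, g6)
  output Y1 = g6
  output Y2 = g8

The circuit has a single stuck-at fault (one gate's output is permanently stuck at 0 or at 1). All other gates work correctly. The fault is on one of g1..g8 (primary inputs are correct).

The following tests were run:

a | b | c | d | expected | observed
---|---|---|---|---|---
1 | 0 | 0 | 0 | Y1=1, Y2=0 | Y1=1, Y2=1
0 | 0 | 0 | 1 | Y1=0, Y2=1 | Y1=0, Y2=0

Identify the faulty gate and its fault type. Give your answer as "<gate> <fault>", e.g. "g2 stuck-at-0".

g7 stuck-at-0

Fault-free values for test 1 (a=1, b=0, c=0, d=0): g1=0, g2=0, g3=0, g4=1, g5=1, g6=1, g7=1, g8=0, giving Y1=1, Y2=0. Observed Y1=1, Y2=1.
Test 1: faults giving observed Y1=1, Y2=1 are {g1 stuck-at-1, g2 stuck-at-1, g7 stuck-at-0, g8 stuck-at-1}.
Test 2 (a=0, b=0, c=0, d=1): fault-free g1=1, g2=1, g3=0, g4=1, g5=1, g6=0, g7=1, g8=1 → Y1=0, Y2=1; observed Y1=0, Y2=0. Eliminates g1 stuck-at-1, g2 stuck-at-1, g8 stuck-at-1.
Only g7 stuck-at-0 is consistent with every test.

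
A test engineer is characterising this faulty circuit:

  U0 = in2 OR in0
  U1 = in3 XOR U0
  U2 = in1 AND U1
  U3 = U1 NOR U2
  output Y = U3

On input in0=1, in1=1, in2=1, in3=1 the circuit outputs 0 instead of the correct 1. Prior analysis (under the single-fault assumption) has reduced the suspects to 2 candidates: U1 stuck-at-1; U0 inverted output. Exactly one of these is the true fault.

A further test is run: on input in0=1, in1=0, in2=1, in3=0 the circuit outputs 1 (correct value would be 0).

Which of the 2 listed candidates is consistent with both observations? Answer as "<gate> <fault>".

U0 inverted output

Evaluate each candidate on input in0=1, in1=0, in2=1, in3=0:
  U1 stuck-at-1: U0=1, U1=1 [stuck-at-1], U2=0, U3=0 → 0 — eliminated
  U0 inverted output: U0=0 [inverted output], U1=0, U2=0, U3=1 → 1 — matches
Only U0 inverted output reproduces the observed 1.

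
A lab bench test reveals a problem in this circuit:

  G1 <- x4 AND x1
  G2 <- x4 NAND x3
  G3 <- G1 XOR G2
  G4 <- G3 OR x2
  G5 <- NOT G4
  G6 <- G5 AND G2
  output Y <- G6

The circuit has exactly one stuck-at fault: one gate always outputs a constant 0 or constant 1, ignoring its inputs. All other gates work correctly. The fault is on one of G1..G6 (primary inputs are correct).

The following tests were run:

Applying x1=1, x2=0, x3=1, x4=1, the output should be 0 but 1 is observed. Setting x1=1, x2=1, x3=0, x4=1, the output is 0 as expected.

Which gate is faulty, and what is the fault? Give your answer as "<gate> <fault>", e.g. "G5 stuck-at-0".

G2 stuck-at-1

Fault-free values for test 1 (x1=1, x2=0, x3=1, x4=1): G1=1, G2=0, G3=1, G4=1, G5=0, G6=0, giving Y=0. Observed 1.
Test 1: faults giving observed 1 are {G2 stuck-at-1, G6 stuck-at-1}.
Test 2 (x1=1, x2=1, x3=0, x4=1): fault-free G1=1, G2=1, G3=0, G4=1, G5=0, G6=0 → 0; observed 0. Eliminates G6 stuck-at-1.
Only G2 stuck-at-1 is consistent with every test.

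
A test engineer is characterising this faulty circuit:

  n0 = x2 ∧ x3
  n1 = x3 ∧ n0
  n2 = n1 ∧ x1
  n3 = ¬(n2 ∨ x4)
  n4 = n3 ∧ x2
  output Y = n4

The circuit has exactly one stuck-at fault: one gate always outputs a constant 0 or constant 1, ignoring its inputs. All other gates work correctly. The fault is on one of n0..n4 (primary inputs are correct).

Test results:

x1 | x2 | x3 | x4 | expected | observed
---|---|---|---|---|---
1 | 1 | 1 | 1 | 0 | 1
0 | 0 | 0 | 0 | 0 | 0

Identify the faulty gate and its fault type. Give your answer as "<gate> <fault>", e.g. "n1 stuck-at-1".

Fault-free values for test 1 (x1=1, x2=1, x3=1, x4=1): n0=1, n1=1, n2=1, n3=0, n4=0, giving Y=0. Observed 1.
Test 1: faults giving observed 1 are {n3 stuck-at-1, n4 stuck-at-1}.
Test 2 (x1=0, x2=0, x3=0, x4=0): fault-free n0=0, n1=0, n2=0, n3=1, n4=0 → 0; observed 0. Eliminates n4 stuck-at-1.
Only n3 stuck-at-1 is consistent with every test.

n3 stuck-at-1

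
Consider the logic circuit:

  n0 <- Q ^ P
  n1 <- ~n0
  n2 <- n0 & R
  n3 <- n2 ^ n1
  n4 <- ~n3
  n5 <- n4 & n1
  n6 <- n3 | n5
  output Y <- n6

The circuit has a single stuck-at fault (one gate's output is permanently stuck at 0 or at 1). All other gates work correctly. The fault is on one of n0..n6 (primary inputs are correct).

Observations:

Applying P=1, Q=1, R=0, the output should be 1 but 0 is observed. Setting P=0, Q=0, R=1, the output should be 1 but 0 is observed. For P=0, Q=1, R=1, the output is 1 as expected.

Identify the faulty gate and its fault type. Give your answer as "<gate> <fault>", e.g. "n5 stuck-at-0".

Fault-free values for test 1 (P=1, Q=1, R=0): n0=0, n1=1, n2=0, n3=1, n4=0, n5=0, n6=1, giving Y=1. Observed 0.
Test 1: faults giving observed 0 are {n0 stuck-at-1, n1 stuck-at-0, n6 stuck-at-0}.
Test 2 (P=0, Q=0, R=1): fault-free n0=0, n1=1, n2=0, n3=1, n4=0, n5=0, n6=1 → 1; observed 0. Eliminates n0 stuck-at-1.
Test 3 (P=0, Q=1, R=1): fault-free n0=1, n1=0, n2=1, n3=1, n4=0, n5=0, n6=1 → 1; observed 1. Eliminates n6 stuck-at-0.
Only n1 stuck-at-0 is consistent with every test.

n1 stuck-at-0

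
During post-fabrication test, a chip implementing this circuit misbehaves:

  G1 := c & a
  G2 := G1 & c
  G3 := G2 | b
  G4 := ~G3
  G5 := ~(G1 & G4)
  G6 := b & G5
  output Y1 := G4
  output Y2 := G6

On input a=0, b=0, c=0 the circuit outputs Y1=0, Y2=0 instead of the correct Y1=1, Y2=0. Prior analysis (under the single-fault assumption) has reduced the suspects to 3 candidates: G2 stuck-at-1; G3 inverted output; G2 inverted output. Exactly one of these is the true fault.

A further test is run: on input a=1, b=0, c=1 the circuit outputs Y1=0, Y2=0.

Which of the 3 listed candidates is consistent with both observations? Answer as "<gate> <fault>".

G2 stuck-at-1

Evaluate each candidate on input a=1, b=0, c=1:
  G2 stuck-at-1: G1=1, G2=1 [stuck-at-1], G3=1, G4=0, G5=1, G6=0 → Y1=0, Y2=0 — matches
  G3 inverted output: G1=1, G2=1, G3=0 [inverted output], G4=1, G5=0, G6=0 → Y1=1, Y2=0 — eliminated
  G2 inverted output: G1=1, G2=0 [inverted output], G3=0, G4=1, G5=0, G6=0 → Y1=1, Y2=0 — eliminated
Only G2 stuck-at-1 reproduces the observed Y1=0, Y2=0.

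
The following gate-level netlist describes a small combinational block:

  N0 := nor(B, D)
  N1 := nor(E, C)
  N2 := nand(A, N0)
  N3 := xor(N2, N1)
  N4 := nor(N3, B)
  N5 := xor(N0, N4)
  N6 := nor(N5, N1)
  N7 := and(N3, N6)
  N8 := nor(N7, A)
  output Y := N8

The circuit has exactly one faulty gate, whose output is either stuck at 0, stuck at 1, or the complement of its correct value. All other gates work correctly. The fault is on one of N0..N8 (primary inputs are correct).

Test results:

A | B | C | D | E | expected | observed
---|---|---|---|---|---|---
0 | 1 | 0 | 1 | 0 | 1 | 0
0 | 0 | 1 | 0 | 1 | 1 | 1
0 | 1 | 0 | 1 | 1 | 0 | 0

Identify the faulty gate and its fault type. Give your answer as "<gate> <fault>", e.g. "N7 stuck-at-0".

Fault-free values for test 1 (A=0, B=1, C=0, D=1, E=0): N0=0, N1=1, N2=1, N3=0, N4=0, N5=0, N6=0, N7=0, N8=1, giving Y=1. Observed 0.
Test 1: faults giving observed 0 are {N1 stuck-at-0, N1 inverted output, N7 stuck-at-1, N7 inverted output, N8 stuck-at-0, N8 inverted output}.
Test 2 (A=0, B=0, C=1, D=0, E=1): fault-free N0=1, N1=0, N2=1, N3=1, N4=0, N5=1, N6=0, N7=0, N8=1 → 1; observed 1. Eliminates N7 stuck-at-1, N7 inverted output, N8 stuck-at-0, N8 inverted output.
Test 3 (A=0, B=1, C=0, D=1, E=1): fault-free N0=0, N1=0, N2=1, N3=1, N4=0, N5=0, N6=1, N7=1, N8=0 → 0; observed 0. Eliminates N1 inverted output.
Only N1 stuck-at-0 is consistent with every test.

N1 stuck-at-0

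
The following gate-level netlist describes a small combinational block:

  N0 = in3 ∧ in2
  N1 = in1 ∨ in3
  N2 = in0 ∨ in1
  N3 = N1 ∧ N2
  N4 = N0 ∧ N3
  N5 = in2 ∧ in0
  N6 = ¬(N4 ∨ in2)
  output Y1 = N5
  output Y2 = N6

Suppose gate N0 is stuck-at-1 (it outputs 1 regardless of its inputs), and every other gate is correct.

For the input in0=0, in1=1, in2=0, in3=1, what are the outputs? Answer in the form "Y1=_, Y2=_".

Propagate with N0 forced: N0=1 [stuck-at-1], N1=1, N2=1, N3=1, N4=1, N5=0, N6=0.
So the outputs are Y1=0, Y2=0. (Without the fault they would be Y1=0, Y2=1.)

Y1=0, Y2=0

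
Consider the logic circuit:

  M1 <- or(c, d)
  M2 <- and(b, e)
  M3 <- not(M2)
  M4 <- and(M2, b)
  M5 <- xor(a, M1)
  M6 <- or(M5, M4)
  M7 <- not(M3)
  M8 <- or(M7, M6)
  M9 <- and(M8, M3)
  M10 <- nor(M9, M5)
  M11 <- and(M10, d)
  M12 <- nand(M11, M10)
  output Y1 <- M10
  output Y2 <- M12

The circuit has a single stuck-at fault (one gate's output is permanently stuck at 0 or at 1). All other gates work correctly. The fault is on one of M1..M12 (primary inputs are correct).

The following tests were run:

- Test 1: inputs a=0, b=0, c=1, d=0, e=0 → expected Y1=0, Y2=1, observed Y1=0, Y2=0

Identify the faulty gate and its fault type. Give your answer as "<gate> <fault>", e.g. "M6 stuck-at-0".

Fault-free values for test 1 (a=0, b=0, c=1, d=0, e=0): M1=1, M2=0, M3=1, M4=0, M5=1, M6=1, M7=0, M8=1, M9=1, M10=0, M11=0, M12=1, giving Y1=0, Y2=1. Observed Y1=0, Y2=0.
Test 1: faults giving observed Y1=0, Y2=0 are {M12 stuck-at-0}.
Only M12 stuck-at-0 is consistent with every test.

M12 stuck-at-0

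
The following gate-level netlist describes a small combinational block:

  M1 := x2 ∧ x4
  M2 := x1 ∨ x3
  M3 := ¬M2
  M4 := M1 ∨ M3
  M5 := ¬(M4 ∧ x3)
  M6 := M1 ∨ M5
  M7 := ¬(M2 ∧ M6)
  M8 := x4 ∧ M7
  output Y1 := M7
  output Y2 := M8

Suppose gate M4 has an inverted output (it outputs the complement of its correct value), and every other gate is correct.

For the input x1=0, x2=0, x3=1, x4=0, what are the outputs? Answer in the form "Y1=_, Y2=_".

Propagate with M4 forced: M1=0, M2=1, M3=0, M4=1 [inverted output], M5=0, M6=0, M7=1, M8=0.
So the outputs are Y1=1, Y2=0. (Without the fault they would be Y1=0, Y2=0.)

Y1=1, Y2=0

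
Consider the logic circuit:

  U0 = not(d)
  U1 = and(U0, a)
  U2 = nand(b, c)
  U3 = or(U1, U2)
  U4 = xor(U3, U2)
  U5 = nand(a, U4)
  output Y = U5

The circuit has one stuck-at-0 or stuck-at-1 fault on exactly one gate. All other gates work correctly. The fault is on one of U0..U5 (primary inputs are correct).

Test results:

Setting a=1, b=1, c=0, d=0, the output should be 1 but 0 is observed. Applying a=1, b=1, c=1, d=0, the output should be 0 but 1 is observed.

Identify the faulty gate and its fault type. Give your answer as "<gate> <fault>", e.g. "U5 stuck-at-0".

Fault-free values for test 1 (a=1, b=1, c=0, d=0): U0=1, U1=1, U2=1, U3=1, U4=0, U5=1, giving Y=1. Observed 0.
Test 1: faults giving observed 0 are {U2 stuck-at-0, U3 stuck-at-0, U4 stuck-at-1, U5 stuck-at-0}.
Test 2 (a=1, b=1, c=1, d=0): fault-free U0=1, U1=1, U2=0, U3=1, U4=1, U5=0 → 0; observed 1. Eliminates U2 stuck-at-0, U4 stuck-at-1, U5 stuck-at-0.
Only U3 stuck-at-0 is consistent with every test.

U3 stuck-at-0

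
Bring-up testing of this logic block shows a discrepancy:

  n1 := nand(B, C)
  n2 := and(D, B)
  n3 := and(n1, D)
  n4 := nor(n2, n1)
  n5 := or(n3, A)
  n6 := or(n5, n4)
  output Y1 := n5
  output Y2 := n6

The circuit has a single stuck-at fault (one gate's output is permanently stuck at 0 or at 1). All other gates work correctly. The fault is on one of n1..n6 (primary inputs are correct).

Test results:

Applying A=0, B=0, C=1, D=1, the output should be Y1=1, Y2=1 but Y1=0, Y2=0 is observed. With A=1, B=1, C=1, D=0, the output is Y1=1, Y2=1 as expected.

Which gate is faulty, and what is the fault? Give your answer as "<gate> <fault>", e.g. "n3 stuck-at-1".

n3 stuck-at-0

Fault-free values for test 1 (A=0, B=0, C=1, D=1): n1=1, n2=0, n3=1, n4=0, n5=1, n6=1, giving Y1=1, Y2=1. Observed Y1=0, Y2=0.
Test 1: faults giving observed Y1=0, Y2=0 are {n3 stuck-at-0, n5 stuck-at-0}.
Test 2 (A=1, B=1, C=1, D=0): fault-free n1=0, n2=0, n3=0, n4=1, n5=1, n6=1 → Y1=1, Y2=1; observed Y1=1, Y2=1. Eliminates n5 stuck-at-0.
Only n3 stuck-at-0 is consistent with every test.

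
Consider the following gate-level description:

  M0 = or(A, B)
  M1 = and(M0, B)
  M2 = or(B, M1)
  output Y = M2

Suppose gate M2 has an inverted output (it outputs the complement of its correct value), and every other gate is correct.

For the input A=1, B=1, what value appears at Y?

0

Propagate with M2 forced: M0=1, M1=1, M2=0 [inverted output].
So Y = 0. (Without the fault it would be 1.)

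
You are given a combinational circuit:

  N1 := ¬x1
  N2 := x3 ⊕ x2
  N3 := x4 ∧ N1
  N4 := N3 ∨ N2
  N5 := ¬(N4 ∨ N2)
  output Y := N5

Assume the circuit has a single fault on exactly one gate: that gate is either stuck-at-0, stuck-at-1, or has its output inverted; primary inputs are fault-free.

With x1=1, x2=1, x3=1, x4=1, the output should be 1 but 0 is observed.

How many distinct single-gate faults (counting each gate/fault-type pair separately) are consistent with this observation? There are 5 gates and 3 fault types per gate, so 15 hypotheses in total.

10

Fault-free: N1=0, N2=0, N3=0, N4=0, N5=1 → 1. Observed 0.
  N1: stuck-at-1, inverted output ✓; others ✗
  N2: stuck-at-1, inverted output ✓; others ✗
  N3: stuck-at-1, inverted output ✓; others ✗
  N4: stuck-at-1, inverted output ✓; others ✗
  N5: stuck-at-0, inverted output ✓; others ✗
Consistent faults: {N1 stuck-at-1, N1 inverted output, N2 stuck-at-1, N2 inverted output, N3 stuck-at-1, N3 inverted output, N4 stuck-at-1, N4 inverted output, N5 stuck-at-0, N5 inverted output} — 10 in all.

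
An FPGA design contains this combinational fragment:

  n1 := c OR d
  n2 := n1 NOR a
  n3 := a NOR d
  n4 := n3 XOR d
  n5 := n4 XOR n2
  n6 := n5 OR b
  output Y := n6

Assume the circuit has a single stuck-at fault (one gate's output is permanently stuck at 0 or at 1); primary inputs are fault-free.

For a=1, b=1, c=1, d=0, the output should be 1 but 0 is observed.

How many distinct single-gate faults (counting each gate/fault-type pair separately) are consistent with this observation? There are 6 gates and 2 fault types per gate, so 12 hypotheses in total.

Fault-free: n1=1, n2=0, n3=0, n4=0, n5=0, n6=1 → 1. Observed 0.
  n1 stuck-at-0: output 1 ✗
  n1 stuck-at-1: output 1 ✗
  n2 stuck-at-0: output 1 ✗
  n2 stuck-at-1: output 1 ✗
  n3 stuck-at-0: output 1 ✗
  n3 stuck-at-1: output 1 ✗
  n4 stuck-at-0: output 1 ✗
  n4 stuck-at-1: output 1 ✗
  n5 stuck-at-0: output 1 ✗
  n5 stuck-at-1: output 1 ✗
  n6 stuck-at-0: output 0 ✓
  n6 stuck-at-1: output 1 ✗
Consistent faults: {n6 stuck-at-0} — 1 in all.

1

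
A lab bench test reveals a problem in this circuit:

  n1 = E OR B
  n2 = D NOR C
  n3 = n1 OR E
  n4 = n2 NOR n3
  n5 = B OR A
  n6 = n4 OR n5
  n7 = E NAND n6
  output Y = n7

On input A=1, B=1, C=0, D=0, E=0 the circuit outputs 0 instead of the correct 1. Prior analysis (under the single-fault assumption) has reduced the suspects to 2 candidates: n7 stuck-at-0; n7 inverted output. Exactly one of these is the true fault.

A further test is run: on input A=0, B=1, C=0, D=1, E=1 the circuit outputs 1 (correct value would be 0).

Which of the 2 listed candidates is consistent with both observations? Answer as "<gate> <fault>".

n7 inverted output

Evaluate each candidate on input A=0, B=1, C=0, D=1, E=1:
  n7 stuck-at-0: n1=1, n2=0, n3=1, n4=0, n5=1, n6=1, n7=0 [stuck-at-0] → 0 — eliminated
  n7 inverted output: n1=1, n2=0, n3=1, n4=0, n5=1, n6=1, n7=1 [inverted output] → 1 — matches
Only n7 inverted output reproduces the observed 1.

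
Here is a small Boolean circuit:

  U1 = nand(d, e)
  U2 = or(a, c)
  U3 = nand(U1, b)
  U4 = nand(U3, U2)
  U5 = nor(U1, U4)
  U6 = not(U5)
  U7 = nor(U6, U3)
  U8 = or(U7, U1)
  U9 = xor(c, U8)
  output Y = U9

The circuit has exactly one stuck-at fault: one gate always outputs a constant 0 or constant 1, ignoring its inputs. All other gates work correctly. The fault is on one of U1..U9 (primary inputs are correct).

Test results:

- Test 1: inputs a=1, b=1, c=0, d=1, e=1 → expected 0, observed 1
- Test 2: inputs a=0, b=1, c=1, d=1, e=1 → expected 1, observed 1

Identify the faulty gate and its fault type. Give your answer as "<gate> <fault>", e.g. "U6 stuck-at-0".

Fault-free values for test 1 (a=1, b=1, c=0, d=1, e=1): U1=0, U2=1, U3=1, U4=0, U5=1, U6=0, U7=0, U8=0, U9=0, giving Y=0. Observed 1.
Test 1: faults giving observed 1 are {U1 stuck-at-1, U7 stuck-at-1, U8 stuck-at-1, U9 stuck-at-1}.
Test 2 (a=0, b=1, c=1, d=1, e=1): fault-free U1=0, U2=1, U3=1, U4=0, U5=1, U6=0, U7=0, U8=0, U9=1 → 1; observed 1. Eliminates U1 stuck-at-1, U7 stuck-at-1, U8 stuck-at-1.
Only U9 stuck-at-1 is consistent with every test.

U9 stuck-at-1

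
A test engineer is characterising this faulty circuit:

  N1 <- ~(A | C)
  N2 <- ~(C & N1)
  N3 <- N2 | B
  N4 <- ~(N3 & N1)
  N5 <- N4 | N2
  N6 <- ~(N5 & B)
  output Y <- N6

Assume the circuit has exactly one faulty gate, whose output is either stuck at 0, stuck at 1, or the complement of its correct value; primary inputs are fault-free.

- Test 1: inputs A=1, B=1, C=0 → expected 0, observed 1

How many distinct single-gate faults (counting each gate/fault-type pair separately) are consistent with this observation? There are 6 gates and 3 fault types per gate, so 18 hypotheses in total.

Fault-free: N1=0, N2=1, N3=1, N4=1, N5=1, N6=0 → 0. Observed 1.
  N1: none of the 3 fault types match ✗
  N2: none of the 3 fault types match ✗
  N3: none of the 3 fault types match ✗
  N4: none of the 3 fault types match ✗
  N5: stuck-at-0, inverted output ✓; others ✗
  N6: stuck-at-1, inverted output ✓; others ✗
Consistent faults: {N5 stuck-at-0, N5 inverted output, N6 stuck-at-1, N6 inverted output} — 4 in all.

4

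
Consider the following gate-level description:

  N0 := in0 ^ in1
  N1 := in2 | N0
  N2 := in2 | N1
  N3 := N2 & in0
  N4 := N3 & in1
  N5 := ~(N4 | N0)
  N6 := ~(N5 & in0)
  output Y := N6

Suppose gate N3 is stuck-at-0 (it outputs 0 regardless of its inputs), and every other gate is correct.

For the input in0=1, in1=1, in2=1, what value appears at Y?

0

Propagate with N3 forced: N0=0, N1=1, N2=1, N3=0 [stuck-at-0], N4=0, N5=1, N6=0.
So Y = 0. (Without the fault it would be 1.)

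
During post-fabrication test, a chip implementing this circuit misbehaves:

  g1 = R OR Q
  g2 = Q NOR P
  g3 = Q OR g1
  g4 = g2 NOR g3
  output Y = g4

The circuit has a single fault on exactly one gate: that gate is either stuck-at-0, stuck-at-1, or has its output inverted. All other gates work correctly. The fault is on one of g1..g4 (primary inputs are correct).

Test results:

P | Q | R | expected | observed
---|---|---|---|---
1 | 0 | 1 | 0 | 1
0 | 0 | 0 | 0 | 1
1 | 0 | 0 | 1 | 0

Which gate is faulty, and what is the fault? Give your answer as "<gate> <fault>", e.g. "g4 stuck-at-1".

g4 inverted output

Fault-free values for test 1 (P=1, Q=0, R=1): g1=1, g2=0, g3=1, g4=0, giving Y=0. Observed 1.
Test 1: faults giving observed 1 are {g1 stuck-at-0, g1 inverted output, g3 stuck-at-0, g3 inverted output, g4 stuck-at-1, g4 inverted output}.
Test 2 (P=0, Q=0, R=0): fault-free g1=0, g2=1, g3=0, g4=0 → 0; observed 1. Eliminates g1 stuck-at-0, g1 inverted output, g3 stuck-at-0, g3 inverted output.
Test 3 (P=1, Q=0, R=0): fault-free g1=0, g2=0, g3=0, g4=1 → 1; observed 0. Eliminates g4 stuck-at-1.
Only g4 inverted output is consistent with every test.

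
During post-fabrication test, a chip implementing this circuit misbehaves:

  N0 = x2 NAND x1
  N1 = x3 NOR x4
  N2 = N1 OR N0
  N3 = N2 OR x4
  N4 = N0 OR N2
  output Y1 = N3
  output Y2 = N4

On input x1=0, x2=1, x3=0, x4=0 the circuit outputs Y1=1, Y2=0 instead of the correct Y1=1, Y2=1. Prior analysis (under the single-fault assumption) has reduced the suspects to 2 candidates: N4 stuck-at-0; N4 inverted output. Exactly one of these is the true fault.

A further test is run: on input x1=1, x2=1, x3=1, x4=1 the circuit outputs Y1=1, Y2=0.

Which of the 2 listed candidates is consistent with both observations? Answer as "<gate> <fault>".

N4 stuck-at-0

Evaluate each candidate on input x1=1, x2=1, x3=1, x4=1:
  N4 stuck-at-0: N0=0, N1=0, N2=0, N3=1, N4=0 [stuck-at-0] → Y1=1, Y2=0 — matches
  N4 inverted output: N0=0, N1=0, N2=0, N3=1, N4=1 [inverted output] → Y1=1, Y2=1 — eliminated
Only N4 stuck-at-0 reproduces the observed Y1=1, Y2=0.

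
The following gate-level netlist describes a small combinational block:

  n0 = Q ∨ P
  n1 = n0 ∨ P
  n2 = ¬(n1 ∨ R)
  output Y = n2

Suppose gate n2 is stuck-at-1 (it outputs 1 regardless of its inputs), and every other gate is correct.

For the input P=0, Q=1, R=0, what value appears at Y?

Propagate with n2 forced: n0=1, n1=1, n2=1 [stuck-at-1].
So Y = 1. (Without the fault it would be 0.)

1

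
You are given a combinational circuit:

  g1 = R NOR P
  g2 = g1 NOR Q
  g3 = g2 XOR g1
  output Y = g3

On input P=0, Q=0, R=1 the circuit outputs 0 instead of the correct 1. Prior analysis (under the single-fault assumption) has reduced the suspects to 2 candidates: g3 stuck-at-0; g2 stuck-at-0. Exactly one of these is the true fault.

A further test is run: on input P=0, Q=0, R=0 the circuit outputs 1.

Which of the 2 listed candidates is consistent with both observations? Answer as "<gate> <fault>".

g2 stuck-at-0

Evaluate each candidate on input P=0, Q=0, R=0:
  g3 stuck-at-0: g1=1, g2=0, g3=0 [stuck-at-0] → 0 — eliminated
  g2 stuck-at-0: g1=1, g2=0 [stuck-at-0], g3=1 → 1 — matches
Only g2 stuck-at-0 reproduces the observed 1.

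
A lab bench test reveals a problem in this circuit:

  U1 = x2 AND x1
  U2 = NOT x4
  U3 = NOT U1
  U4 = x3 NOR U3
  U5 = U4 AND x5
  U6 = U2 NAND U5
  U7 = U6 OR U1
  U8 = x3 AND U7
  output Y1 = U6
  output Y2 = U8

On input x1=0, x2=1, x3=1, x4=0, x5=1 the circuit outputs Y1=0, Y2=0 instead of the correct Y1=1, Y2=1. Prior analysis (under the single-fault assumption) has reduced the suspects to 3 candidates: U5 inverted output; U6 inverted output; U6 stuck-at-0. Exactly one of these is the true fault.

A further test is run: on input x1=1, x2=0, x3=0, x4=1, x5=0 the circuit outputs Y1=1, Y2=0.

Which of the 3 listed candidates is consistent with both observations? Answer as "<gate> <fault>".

U5 inverted output

Evaluate each candidate on input x1=1, x2=0, x3=0, x4=1, x5=0:
  U5 inverted output: U1=0, U2=0, U3=1, U4=0, U5=1 [inverted output], U6=1, U7=1, U8=0 → Y1=1, Y2=0 — matches
  U6 inverted output: U1=0, U2=0, U3=1, U4=0, U5=0, U6=0 [inverted output], U7=0, U8=0 → Y1=0, Y2=0 — eliminated
  U6 stuck-at-0: U1=0, U2=0, U3=1, U4=0, U5=0, U6=0 [stuck-at-0], U7=0, U8=0 → Y1=0, Y2=0 — eliminated
Only U5 inverted output reproduces the observed Y1=1, Y2=0.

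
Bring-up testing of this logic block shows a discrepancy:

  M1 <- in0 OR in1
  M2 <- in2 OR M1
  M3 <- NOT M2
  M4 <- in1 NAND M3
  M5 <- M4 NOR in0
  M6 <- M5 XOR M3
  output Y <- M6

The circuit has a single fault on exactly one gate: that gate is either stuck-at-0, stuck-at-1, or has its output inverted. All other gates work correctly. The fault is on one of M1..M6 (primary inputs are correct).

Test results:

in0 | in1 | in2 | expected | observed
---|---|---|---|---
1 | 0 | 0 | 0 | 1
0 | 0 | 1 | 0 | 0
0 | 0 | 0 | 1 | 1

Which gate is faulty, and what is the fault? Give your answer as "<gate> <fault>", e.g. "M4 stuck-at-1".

Fault-free values for test 1 (in0=1, in1=0, in2=0): M1=1, M2=1, M3=0, M4=1, M5=0, M6=0, giving Y=0. Observed 1.
Test 1: faults giving observed 1 are {M1 stuck-at-0, M1 inverted output, M2 stuck-at-0, M2 inverted output, M3 stuck-at-1, M3 inverted output, M5 stuck-at-1, M5 inverted output, M6 stuck-at-1, M6 inverted output}.
Test 2 (in0=0, in1=0, in2=1): fault-free M1=0, M2=1, M3=0, M4=1, M5=0, M6=0 → 0; observed 0. Eliminates M2 stuck-at-0, M2 inverted output, M3 stuck-at-1, M3 inverted output, M5 stuck-at-1, M5 inverted output, M6 stuck-at-1, M6 inverted output.
Test 3 (in0=0, in1=0, in2=0): fault-free M1=0, M2=0, M3=1, M4=1, M5=0, M6=1 → 1; observed 1. Eliminates M1 inverted output.
Only M1 stuck-at-0 is consistent with every test.

M1 stuck-at-0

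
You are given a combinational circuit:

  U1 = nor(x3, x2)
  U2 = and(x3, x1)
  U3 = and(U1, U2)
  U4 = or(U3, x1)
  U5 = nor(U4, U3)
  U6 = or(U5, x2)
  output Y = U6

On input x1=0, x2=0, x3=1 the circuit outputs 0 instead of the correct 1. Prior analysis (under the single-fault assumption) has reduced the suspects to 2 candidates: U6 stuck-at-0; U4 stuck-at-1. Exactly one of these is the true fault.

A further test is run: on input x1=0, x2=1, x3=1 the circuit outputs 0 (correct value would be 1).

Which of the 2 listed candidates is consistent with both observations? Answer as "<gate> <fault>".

Evaluate each candidate on input x1=0, x2=1, x3=1:
  U6 stuck-at-0: U1=0, U2=0, U3=0, U4=0, U5=1, U6=0 [stuck-at-0] → 0 — matches
  U4 stuck-at-1: U1=0, U2=0, U3=0, U4=1 [stuck-at-1], U5=0, U6=1 → 1 — eliminated
Only U6 stuck-at-0 reproduces the observed 0.

U6 stuck-at-0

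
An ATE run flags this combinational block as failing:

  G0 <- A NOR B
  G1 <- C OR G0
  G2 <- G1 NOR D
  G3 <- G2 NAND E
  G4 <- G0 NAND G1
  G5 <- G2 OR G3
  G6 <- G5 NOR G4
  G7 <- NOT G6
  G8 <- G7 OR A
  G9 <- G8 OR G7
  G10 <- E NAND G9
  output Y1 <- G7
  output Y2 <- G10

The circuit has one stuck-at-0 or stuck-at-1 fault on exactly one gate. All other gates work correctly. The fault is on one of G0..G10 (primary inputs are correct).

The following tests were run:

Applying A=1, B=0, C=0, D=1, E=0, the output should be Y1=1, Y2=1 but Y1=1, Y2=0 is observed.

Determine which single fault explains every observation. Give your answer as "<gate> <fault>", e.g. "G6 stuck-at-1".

Fault-free values for test 1 (A=1, B=0, C=0, D=1, E=0): G0=0, G1=0, G2=0, G3=1, G4=1, G5=1, G6=0, G7=1, G8=1, G9=1, G10=1, giving Y1=1, Y2=1. Observed Y1=1, Y2=0.
Test 1: faults giving observed Y1=1, Y2=0 are {G10 stuck-at-0}.
Only G10 stuck-at-0 is consistent with every test.

G10 stuck-at-0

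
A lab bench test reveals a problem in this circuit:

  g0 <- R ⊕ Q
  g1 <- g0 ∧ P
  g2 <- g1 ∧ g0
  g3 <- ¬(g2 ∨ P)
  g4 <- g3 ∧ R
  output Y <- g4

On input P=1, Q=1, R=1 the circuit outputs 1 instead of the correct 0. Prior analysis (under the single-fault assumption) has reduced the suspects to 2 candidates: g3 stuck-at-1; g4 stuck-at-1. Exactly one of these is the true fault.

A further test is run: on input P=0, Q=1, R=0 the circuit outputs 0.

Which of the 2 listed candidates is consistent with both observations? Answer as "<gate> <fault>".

Evaluate each candidate on input P=0, Q=1, R=0:
  g3 stuck-at-1: g0=1, g1=0, g2=0, g3=1 [stuck-at-1], g4=0 → 0 — matches
  g4 stuck-at-1: g0=1, g1=0, g2=0, g3=1, g4=1 [stuck-at-1] → 1 — eliminated
Only g3 stuck-at-1 reproduces the observed 0.

g3 stuck-at-1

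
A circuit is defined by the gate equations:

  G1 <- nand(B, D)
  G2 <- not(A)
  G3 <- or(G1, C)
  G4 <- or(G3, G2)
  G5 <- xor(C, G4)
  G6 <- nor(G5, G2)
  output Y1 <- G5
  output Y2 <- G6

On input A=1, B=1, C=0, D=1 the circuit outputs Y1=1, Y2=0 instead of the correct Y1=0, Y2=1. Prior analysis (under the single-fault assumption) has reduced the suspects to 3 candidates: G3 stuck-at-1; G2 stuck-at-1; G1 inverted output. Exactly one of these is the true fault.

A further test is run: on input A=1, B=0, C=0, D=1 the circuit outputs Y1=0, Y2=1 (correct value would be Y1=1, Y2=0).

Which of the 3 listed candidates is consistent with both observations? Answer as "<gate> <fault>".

G1 inverted output

Evaluate each candidate on input A=1, B=0, C=0, D=1:
  G3 stuck-at-1: G1=1, G2=0, G3=1 [stuck-at-1], G4=1, G5=1, G6=0 → Y1=1, Y2=0 — eliminated
  G2 stuck-at-1: G1=1, G2=1 [stuck-at-1], G3=1, G4=1, G5=1, G6=0 → Y1=1, Y2=0 — eliminated
  G1 inverted output: G1=0 [inverted output], G2=0, G3=0, G4=0, G5=0, G6=1 → Y1=0, Y2=1 — matches
Only G1 inverted output reproduces the observed Y1=0, Y2=1.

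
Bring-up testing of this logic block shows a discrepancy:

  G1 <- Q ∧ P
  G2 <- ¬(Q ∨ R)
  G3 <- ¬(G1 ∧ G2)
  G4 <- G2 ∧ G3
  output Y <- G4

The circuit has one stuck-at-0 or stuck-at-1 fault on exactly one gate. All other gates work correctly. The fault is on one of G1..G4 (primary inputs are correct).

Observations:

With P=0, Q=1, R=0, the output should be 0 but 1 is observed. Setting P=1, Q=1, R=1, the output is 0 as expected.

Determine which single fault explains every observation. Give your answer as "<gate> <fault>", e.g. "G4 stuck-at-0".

G2 stuck-at-1

Fault-free values for test 1 (P=0, Q=1, R=0): G1=0, G2=0, G3=1, G4=0, giving Y=0. Observed 1.
Test 1: faults giving observed 1 are {G2 stuck-at-1, G4 stuck-at-1}.
Test 2 (P=1, Q=1, R=1): fault-free G1=1, G2=0, G3=1, G4=0 → 0; observed 0. Eliminates G4 stuck-at-1.
Only G2 stuck-at-1 is consistent with every test.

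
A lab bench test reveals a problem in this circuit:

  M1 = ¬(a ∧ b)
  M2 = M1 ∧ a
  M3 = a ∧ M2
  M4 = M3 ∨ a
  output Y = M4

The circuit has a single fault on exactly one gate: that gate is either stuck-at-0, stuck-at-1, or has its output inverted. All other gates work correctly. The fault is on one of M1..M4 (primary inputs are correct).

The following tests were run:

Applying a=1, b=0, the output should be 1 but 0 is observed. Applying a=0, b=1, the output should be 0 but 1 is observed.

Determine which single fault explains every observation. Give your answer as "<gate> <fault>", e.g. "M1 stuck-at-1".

Fault-free values for test 1 (a=1, b=0): M1=1, M2=1, M3=1, M4=1, giving Y=1. Observed 0.
Test 1: faults giving observed 0 are {M4 stuck-at-0, M4 inverted output}.
Test 2 (a=0, b=1): fault-free M1=1, M2=0, M3=0, M4=0 → 0; observed 1. Eliminates M4 stuck-at-0.
Only M4 inverted output is consistent with every test.

M4 inverted output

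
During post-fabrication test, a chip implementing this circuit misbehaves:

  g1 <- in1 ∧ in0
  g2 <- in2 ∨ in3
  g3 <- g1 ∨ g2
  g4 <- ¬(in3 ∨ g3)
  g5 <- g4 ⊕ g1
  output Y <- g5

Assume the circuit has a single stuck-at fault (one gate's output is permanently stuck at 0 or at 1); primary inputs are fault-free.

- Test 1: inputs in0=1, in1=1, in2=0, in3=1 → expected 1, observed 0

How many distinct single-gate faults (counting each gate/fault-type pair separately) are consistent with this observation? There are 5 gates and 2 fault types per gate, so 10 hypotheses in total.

Fault-free: g1=1, g2=1, g3=1, g4=0, g5=1 → 1. Observed 0.
  g1 stuck-at-0: output 0 ✓
  g1 stuck-at-1: output 1 ✗
  g2 stuck-at-0: output 1 ✗
  g2 stuck-at-1: output 1 ✗
  g3 stuck-at-0: output 1 ✗
  g3 stuck-at-1: output 1 ✗
  g4 stuck-at-0: output 1 ✗
  g4 stuck-at-1: output 0 ✓
  g5 stuck-at-0: output 0 ✓
  g5 stuck-at-1: output 1 ✗
Consistent faults: {g1 stuck-at-0, g4 stuck-at-1, g5 stuck-at-0} — 3 in all.

3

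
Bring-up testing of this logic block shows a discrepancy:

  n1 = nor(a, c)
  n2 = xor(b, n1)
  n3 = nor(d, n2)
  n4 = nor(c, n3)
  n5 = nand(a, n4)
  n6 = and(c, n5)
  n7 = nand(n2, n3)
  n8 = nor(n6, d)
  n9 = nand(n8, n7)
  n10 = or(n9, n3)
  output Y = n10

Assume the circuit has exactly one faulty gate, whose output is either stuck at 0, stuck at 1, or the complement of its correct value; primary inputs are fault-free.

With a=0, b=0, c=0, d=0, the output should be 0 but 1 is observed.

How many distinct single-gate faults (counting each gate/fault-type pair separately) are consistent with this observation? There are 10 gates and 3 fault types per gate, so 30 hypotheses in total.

Fault-free: n1=1, n2=1, n3=0, n4=1, n5=1, n6=0, n7=1, n8=1, n9=0, n10=0 → 0. Observed 1.
  n1: stuck-at-0, inverted output ✓; others ✗
  n2: stuck-at-0, inverted output ✓; others ✗
  n3: stuck-at-1, inverted output ✓; others ✗
  n4: none of the 3 fault types match ✗
  n5: none of the 3 fault types match ✗
  n6: stuck-at-1, inverted output ✓; others ✗
  n7: stuck-at-0, inverted output ✓; others ✗
  n8: stuck-at-0, inverted output ✓; others ✗
  n9: stuck-at-1, inverted output ✓; others ✗
  n10: stuck-at-1, inverted output ✓; others ✗
Consistent faults: {n1 stuck-at-0, n1 inverted output, n2 stuck-at-0, n2 inverted output, n3 stuck-at-1, n3 inverted output, n6 stuck-at-1, n6 inverted output, n7 stuck-at-0, n7 inverted output, n8 stuck-at-0, n8 inverted output, n9 stuck-at-1, n9 inverted output, n10 stuck-at-1, n10 inverted output} — 16 in all.

16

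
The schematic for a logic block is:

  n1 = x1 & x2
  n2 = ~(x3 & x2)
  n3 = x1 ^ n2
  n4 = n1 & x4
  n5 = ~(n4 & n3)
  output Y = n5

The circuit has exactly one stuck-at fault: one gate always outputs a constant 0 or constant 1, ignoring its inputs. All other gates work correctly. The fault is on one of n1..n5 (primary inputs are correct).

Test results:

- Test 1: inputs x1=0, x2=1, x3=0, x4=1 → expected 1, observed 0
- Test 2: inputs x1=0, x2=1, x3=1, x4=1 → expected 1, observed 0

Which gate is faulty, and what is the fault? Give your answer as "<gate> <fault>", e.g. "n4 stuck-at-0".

Fault-free values for test 1 (x1=0, x2=1, x3=0, x4=1): n1=0, n2=1, n3=1, n4=0, n5=1, giving Y=1. Observed 0.
Test 1: faults giving observed 0 are {n1 stuck-at-1, n4 stuck-at-1, n5 stuck-at-0}.
Test 2 (x1=0, x2=1, x3=1, x4=1): fault-free n1=0, n2=0, n3=0, n4=0, n5=1 → 1; observed 0. Eliminates n1 stuck-at-1, n4 stuck-at-1.
Only n5 stuck-at-0 is consistent with every test.

n5 stuck-at-0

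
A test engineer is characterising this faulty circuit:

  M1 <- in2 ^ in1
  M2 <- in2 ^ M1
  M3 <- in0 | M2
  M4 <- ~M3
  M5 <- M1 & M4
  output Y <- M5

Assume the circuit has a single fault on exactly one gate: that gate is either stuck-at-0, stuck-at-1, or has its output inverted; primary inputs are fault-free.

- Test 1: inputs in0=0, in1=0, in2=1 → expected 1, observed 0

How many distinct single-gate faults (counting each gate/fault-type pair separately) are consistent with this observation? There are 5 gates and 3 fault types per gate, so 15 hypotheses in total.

10

Fault-free: M1=1, M2=0, M3=0, M4=1, M5=1 → 1. Observed 0.
  M1: stuck-at-0, inverted output ✓; others ✗
  M2: stuck-at-1, inverted output ✓; others ✗
  M3: stuck-at-1, inverted output ✓; others ✗
  M4: stuck-at-0, inverted output ✓; others ✗
  M5: stuck-at-0, inverted output ✓; others ✗
Consistent faults: {M1 stuck-at-0, M1 inverted output, M2 stuck-at-1, M2 inverted output, M3 stuck-at-1, M3 inverted output, M4 stuck-at-0, M4 inverted output, M5 stuck-at-0, M5 inverted output} — 10 in all.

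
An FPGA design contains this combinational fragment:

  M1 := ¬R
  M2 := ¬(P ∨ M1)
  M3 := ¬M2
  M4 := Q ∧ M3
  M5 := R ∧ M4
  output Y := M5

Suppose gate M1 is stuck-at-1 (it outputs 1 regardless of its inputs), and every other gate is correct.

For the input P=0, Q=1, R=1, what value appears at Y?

Propagate with M1 forced: M1=1 [stuck-at-1], M2=0, M3=1, M4=1, M5=1.
So Y = 1. (Without the fault it would be 0.)

1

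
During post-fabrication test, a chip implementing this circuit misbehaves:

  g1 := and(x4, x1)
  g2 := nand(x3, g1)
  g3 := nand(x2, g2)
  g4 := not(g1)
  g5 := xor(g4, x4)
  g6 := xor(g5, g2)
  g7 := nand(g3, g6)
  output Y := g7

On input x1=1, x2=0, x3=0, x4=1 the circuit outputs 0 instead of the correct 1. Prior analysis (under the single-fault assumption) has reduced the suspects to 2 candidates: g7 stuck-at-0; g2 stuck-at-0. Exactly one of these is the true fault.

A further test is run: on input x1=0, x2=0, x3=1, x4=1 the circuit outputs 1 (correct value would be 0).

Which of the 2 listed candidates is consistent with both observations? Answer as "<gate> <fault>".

g2 stuck-at-0

Evaluate each candidate on input x1=0, x2=0, x3=1, x4=1:
  g7 stuck-at-0: g1=0, g2=1, g3=1, g4=1, g5=0, g6=1, g7=0 [stuck-at-0] → 0 — eliminated
  g2 stuck-at-0: g1=0, g2=0 [stuck-at-0], g3=1, g4=1, g5=0, g6=0, g7=1 → 1 — matches
Only g2 stuck-at-0 reproduces the observed 1.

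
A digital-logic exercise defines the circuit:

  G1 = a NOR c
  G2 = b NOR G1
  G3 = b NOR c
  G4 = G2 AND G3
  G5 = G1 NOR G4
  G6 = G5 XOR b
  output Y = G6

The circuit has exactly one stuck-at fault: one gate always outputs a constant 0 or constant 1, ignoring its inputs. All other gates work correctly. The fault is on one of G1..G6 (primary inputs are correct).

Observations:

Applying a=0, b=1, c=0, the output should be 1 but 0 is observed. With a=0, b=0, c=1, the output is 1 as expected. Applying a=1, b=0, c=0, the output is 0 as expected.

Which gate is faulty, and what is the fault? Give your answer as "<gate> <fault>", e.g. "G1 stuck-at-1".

G1 stuck-at-0

Fault-free values for test 1 (a=0, b=1, c=0): G1=1, G2=0, G3=0, G4=0, G5=0, G6=1, giving Y=1. Observed 0.
Test 1: faults giving observed 0 are {G1 stuck-at-0, G5 stuck-at-1, G6 stuck-at-0}.
Test 2 (a=0, b=0, c=1): fault-free G1=0, G2=1, G3=0, G4=0, G5=1, G6=1 → 1; observed 1. Eliminates G6 stuck-at-0.
Test 3 (a=1, b=0, c=0): fault-free G1=0, G2=1, G3=1, G4=1, G5=0, G6=0 → 0; observed 0. Eliminates G5 stuck-at-1.
Only G1 stuck-at-0 is consistent with every test.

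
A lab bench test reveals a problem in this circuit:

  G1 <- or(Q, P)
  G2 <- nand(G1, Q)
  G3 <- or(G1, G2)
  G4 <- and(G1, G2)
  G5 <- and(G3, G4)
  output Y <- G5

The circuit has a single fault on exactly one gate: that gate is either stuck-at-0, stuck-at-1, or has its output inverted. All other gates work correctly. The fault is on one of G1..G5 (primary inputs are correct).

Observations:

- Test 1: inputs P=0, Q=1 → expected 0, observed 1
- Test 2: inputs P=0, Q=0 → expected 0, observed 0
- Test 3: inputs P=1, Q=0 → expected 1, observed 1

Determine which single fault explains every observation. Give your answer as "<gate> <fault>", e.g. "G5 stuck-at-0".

G2 stuck-at-1

Fault-free values for test 1 (P=0, Q=1): G1=1, G2=0, G3=1, G4=0, G5=0, giving Y=0. Observed 1.
Test 1: faults giving observed 1 are {G2 stuck-at-1, G2 inverted output, G4 stuck-at-1, G4 inverted output, G5 stuck-at-1, G5 inverted output}.
Test 2 (P=0, Q=0): fault-free G1=0, G2=1, G3=1, G4=0, G5=0 → 0; observed 0. Eliminates G4 stuck-at-1, G4 inverted output, G5 stuck-at-1, G5 inverted output.
Test 3 (P=1, Q=0): fault-free G1=1, G2=1, G3=1, G4=1, G5=1 → 1; observed 1. Eliminates G2 inverted output.
Only G2 stuck-at-1 is consistent with every test.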